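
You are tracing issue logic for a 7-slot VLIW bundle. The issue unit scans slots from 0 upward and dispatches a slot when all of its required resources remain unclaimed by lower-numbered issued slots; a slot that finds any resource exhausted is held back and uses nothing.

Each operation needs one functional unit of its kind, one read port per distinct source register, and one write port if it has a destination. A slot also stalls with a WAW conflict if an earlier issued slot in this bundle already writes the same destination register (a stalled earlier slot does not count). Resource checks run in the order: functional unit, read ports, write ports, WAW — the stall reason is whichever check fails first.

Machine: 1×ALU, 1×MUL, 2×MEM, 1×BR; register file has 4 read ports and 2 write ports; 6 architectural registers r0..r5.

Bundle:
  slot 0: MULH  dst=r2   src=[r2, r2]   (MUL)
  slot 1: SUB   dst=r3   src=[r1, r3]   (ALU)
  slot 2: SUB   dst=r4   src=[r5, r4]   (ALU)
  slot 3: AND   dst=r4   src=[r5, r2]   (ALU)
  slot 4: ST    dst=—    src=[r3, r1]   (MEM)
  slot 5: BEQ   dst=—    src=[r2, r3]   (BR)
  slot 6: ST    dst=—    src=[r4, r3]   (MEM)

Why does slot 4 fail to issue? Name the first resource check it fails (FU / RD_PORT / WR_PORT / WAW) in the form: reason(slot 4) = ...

reason(slot 4) = RD_PORT

[0] MUL needs rd=1 wr=1: ok; after: ALU=1 MUL=0 MEM=2 BR=1, R=3, W=1
[1] ALU needs rd=2 wr=1: ok; after: ALU=0 MUL=0 MEM=2 BR=1, R=1, W=0
[2] ALU needs rd=2 wr=1: FU; after: ALU=0 MUL=0 MEM=2 BR=1, R=1, W=0
[3] ALU needs rd=2 wr=1: FU; after: ALU=0 MUL=0 MEM=2 BR=1, R=1, W=0
[4] MEM needs rd=2 wr=0: RD_PORT; after: ALU=0 MUL=0 MEM=2 BR=1, R=1, W=0
[5] BR needs rd=2 wr=0: RD_PORT; after: ALU=0 MUL=0 MEM=2 BR=1, R=1, W=0
[6] MEM needs rd=2 wr=0: RD_PORT; after: ALU=0 MUL=0 MEM=2 BR=1, R=1, W=0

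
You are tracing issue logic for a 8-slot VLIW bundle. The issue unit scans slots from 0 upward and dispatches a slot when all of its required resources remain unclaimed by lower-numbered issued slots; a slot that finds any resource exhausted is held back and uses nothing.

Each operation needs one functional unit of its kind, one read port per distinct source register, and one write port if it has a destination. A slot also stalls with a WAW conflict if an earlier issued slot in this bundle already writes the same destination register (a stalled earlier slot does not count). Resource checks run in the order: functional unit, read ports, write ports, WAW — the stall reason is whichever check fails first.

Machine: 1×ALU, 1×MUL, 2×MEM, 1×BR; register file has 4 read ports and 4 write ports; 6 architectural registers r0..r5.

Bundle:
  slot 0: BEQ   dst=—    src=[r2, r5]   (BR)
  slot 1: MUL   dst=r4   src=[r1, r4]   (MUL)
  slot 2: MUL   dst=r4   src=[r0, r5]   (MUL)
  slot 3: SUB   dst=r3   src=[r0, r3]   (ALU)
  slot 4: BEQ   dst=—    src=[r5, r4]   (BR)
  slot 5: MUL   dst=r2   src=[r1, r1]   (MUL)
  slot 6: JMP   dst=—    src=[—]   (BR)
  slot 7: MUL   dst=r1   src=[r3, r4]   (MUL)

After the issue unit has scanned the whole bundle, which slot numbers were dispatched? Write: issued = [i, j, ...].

slot 0 (BR): ISSUE — free A1,Mu1,Ld2,B0 rp2 wp4
slot 1 (MUL): ISSUE — free A1,Mu0,Ld2,B0 rp0 wp3
slot 2 (MUL): stall FU — free A1,Mu0,Ld2,B0 rp0 wp3
slot 3 (ALU): stall RD_PORT — free A1,Mu0,Ld2,B0 rp0 wp3
slot 4 (BR): stall FU — free A1,Mu0,Ld2,B0 rp0 wp3
slot 5 (MUL): stall FU — free A1,Mu0,Ld2,B0 rp0 wp3
slot 6 (BR): stall FU — free A1,Mu0,Ld2,B0 rp0 wp3
slot 7 (MUL): stall FU — free A1,Mu0,Ld2,B0 rp0 wp3

issued = [0, 1]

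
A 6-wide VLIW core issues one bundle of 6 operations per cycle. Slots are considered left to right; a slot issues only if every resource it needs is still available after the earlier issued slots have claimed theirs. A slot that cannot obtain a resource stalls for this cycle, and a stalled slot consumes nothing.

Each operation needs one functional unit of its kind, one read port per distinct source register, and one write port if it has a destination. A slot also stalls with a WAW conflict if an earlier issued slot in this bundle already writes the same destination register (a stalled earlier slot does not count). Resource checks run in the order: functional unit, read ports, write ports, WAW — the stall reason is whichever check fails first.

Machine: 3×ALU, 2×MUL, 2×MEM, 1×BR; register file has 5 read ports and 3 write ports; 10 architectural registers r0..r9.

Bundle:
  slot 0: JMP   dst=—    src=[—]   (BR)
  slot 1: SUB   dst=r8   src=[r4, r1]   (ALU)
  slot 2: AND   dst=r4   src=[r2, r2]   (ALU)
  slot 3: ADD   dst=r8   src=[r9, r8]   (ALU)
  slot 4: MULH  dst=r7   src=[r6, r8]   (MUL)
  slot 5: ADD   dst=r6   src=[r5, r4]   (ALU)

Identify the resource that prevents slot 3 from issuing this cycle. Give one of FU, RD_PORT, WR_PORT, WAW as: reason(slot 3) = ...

reason(slot 3) = WAW

#0 BR src=- dispatched  <A:3 Mu:2 Ld:2 B:0 rd:5 wr:3>
#1 ALU src=r4,r1 dispatched  <A:2 Mu:2 Ld:2 B:0 rd:3 wr:2>
#2 ALU src=r2,r2 dispatched  <A:1 Mu:2 Ld:2 B:0 rd:2 wr:1>
#3 ALU src=r9,r8 held:WAW  <A:1 Mu:2 Ld:2 B:0 rd:2 wr:1>
#4 MUL src=r6,r8 dispatched  <A:1 Mu:1 Ld:2 B:0 rd:0 wr:0>
#5 ALU src=r5,r4 held:RD_PORT  <A:1 Mu:1 Ld:2 B:0 rd:0 wr:0>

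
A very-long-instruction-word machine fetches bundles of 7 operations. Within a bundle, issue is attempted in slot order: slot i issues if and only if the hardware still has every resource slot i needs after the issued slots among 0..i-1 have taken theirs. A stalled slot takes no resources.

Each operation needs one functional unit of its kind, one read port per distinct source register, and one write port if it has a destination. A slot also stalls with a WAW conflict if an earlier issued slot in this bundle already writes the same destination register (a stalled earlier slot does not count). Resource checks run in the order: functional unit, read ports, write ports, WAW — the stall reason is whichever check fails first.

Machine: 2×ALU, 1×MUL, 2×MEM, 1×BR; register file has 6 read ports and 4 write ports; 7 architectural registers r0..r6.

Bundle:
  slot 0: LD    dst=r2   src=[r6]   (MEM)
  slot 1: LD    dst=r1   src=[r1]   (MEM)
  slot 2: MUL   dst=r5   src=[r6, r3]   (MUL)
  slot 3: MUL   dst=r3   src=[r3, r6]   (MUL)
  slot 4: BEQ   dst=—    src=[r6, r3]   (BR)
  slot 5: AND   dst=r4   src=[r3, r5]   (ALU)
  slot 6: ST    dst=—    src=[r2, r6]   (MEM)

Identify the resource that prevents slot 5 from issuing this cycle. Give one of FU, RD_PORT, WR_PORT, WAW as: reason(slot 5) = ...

[0] MEM needs rd=1 wr=1: ok; after: ALU=2 MUL=1 MEM=1 BR=1, R=5, W=3
[1] MEM needs rd=1 wr=1: ok; after: ALU=2 MUL=1 MEM=0 BR=1, R=4, W=2
[2] MUL needs rd=2 wr=1: ok; after: ALU=2 MUL=0 MEM=0 BR=1, R=2, W=1
[3] MUL needs rd=2 wr=1: FU; after: ALU=2 MUL=0 MEM=0 BR=1, R=2, W=1
[4] BR needs rd=2 wr=0: ok; after: ALU=2 MUL=0 MEM=0 BR=0, R=0, W=1
[5] ALU needs rd=2 wr=1: RD_PORT; after: ALU=2 MUL=0 MEM=0 BR=0, R=0, W=1
[6] MEM needs rd=2 wr=0: FU; after: ALU=2 MUL=0 MEM=0 BR=0, R=0, W=1

reason(slot 5) = RD_PORT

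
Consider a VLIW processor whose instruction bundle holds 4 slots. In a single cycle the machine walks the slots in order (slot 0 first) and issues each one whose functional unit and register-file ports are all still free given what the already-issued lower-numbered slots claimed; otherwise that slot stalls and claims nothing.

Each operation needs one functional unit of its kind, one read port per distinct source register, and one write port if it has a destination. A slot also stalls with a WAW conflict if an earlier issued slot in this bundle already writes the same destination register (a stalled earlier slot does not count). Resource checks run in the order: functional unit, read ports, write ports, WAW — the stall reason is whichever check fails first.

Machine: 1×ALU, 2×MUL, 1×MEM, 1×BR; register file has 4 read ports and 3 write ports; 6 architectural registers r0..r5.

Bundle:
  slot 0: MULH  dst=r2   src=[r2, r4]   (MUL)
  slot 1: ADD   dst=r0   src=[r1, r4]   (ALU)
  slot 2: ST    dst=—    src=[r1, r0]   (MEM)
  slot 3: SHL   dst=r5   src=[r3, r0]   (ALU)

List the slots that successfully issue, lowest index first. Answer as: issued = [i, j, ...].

issued = [0, 1]

slot 0 (MUL): ISSUE — free A1,Mu1,Ld1,B1 rp2 wp2
slot 1 (ALU): ISSUE — free A0,Mu1,Ld1,B1 rp0 wp1
slot 2 (MEM): stall RD_PORT — free A0,Mu1,Ld1,B1 rp0 wp1
slot 3 (ALU): stall FU — free A0,Mu1,Ld1,B1 rp0 wp1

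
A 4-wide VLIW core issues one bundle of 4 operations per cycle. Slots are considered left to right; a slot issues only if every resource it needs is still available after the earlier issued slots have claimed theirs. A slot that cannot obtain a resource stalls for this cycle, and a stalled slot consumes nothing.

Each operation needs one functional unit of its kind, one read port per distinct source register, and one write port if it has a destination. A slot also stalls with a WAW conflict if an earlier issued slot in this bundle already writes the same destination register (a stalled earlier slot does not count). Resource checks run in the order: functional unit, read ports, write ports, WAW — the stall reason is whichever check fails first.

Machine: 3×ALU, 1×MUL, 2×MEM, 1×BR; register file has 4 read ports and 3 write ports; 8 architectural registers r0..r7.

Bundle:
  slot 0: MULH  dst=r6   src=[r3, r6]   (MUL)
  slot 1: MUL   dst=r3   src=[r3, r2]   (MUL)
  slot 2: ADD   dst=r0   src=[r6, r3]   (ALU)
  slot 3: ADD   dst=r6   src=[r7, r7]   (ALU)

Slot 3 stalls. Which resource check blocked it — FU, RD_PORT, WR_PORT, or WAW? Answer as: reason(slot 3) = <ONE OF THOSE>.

(0) want 1×MUL +2rd +1wr — yes → AL3|MU0|ME2|BR1|rd2|wr2
(1) want 1×MUL +2rd +1wr — FU → AL3|MU0|ME2|BR1|rd2|wr2
(2) want 1×ALU +2rd +1wr — yes → AL2|MU0|ME2|BR1|rd0|wr1
(3) want 1×ALU +1rd +1wr — RD_PORT → AL2|MU0|ME2|BR1|rd0|wr1

reason(slot 3) = RD_PORT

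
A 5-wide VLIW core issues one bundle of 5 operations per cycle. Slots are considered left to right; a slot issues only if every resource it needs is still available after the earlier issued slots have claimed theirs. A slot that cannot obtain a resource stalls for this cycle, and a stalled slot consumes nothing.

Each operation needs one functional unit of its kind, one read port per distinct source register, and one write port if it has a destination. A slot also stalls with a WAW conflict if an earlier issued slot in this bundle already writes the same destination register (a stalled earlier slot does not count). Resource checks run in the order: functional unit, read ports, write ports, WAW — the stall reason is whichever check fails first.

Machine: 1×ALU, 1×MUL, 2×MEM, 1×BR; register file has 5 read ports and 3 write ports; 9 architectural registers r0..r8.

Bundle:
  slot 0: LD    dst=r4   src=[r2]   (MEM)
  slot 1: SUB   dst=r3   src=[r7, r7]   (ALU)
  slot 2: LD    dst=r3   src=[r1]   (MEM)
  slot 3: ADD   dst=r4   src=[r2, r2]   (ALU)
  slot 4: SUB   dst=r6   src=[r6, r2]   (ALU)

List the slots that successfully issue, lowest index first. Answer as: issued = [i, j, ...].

issued = [0, 1]

#0 MEM src=r2 dispatched  <A:1 Mu:1 Ld:1 B:1 rd:4 wr:2>
#1 ALU src=r7,r7 dispatched  <A:0 Mu:1 Ld:1 B:1 rd:3 wr:1>
#2 MEM src=r1 held:WAW  <A:0 Mu:1 Ld:1 B:1 rd:3 wr:1>
#3 ALU src=r2,r2 held:FU  <A:0 Mu:1 Ld:1 B:1 rd:3 wr:1>
#4 ALU src=r6,r2 held:FU  <A:0 Mu:1 Ld:1 B:1 rd:3 wr:1>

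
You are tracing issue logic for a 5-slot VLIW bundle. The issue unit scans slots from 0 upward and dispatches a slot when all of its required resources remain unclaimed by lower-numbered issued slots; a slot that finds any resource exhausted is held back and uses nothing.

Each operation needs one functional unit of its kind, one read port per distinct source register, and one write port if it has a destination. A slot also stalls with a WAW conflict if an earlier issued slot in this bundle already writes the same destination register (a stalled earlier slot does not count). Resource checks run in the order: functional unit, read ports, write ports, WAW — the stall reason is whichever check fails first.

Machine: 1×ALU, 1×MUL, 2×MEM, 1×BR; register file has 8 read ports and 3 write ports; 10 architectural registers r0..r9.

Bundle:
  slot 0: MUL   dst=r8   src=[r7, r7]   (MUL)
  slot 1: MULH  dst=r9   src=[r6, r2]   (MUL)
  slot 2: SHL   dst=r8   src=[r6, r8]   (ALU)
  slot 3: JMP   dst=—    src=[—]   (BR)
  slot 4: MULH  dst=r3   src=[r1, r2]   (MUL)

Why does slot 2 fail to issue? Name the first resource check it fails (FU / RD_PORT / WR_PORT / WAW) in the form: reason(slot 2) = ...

reason(slot 2) = WAW

#0 MUL src=r7,r7 dispatched  <A:1 Mu:0 Ld:2 B:1 rd:7 wr:2>
#1 MUL src=r6,r2 held:FU  <A:1 Mu:0 Ld:2 B:1 rd:7 wr:2>
#2 ALU src=r6,r8 held:WAW  <A:1 Mu:0 Ld:2 B:1 rd:7 wr:2>
#3 BR src=- dispatched  <A:1 Mu:0 Ld:2 B:0 rd:7 wr:2>
#4 MUL src=r1,r2 held:FU  <A:1 Mu:0 Ld:2 B:0 rd:7 wr:2>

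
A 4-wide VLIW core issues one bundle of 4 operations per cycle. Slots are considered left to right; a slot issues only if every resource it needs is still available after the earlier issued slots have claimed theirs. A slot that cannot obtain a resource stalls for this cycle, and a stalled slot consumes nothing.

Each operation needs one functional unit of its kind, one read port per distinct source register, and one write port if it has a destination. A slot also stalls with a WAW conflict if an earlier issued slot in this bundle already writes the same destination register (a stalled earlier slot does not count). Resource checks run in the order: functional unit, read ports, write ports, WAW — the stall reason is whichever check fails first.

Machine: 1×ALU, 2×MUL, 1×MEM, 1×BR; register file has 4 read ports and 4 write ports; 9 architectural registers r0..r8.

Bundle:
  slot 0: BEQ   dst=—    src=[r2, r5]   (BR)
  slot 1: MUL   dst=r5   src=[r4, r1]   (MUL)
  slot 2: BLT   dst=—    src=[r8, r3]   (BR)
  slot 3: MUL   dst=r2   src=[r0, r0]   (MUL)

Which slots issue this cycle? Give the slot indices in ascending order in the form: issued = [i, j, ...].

issued = [0, 1]

slot 0 (BR): ISSUE — free A1,Mu2,Ld1,B0 rp2 wp4
slot 1 (MUL): ISSUE — free A1,Mu1,Ld1,B0 rp0 wp3
slot 2 (BR): stall FU — free A1,Mu1,Ld1,B0 rp0 wp3
slot 3 (MUL): stall RD_PORT — free A1,Mu1,Ld1,B0 rp0 wp3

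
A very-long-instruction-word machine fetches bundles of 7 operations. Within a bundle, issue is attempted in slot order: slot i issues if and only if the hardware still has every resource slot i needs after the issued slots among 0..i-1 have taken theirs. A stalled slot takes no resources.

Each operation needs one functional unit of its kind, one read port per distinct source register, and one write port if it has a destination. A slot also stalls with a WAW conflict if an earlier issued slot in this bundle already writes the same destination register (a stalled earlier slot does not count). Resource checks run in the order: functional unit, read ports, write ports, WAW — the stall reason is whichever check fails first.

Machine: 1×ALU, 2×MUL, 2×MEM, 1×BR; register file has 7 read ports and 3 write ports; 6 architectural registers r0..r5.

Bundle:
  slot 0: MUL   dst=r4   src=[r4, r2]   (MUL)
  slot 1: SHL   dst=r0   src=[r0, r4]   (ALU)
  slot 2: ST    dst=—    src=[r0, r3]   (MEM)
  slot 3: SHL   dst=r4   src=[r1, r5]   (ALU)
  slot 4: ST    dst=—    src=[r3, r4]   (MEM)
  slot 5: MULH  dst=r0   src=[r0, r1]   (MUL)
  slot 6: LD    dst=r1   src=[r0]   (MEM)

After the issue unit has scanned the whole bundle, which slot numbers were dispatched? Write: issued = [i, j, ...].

issued = [0, 1, 2, 6]

slot 0 (MUL): ISSUE — free A1,Mu1,Ld2,B1 rp5 wp2
slot 1 (ALU): ISSUE — free A0,Mu1,Ld2,B1 rp3 wp1
slot 2 (MEM): ISSUE — free A0,Mu1,Ld1,B1 rp1 wp1
slot 3 (ALU): stall FU — free A0,Mu1,Ld1,B1 rp1 wp1
slot 4 (MEM): stall RD_PORT — free A0,Mu1,Ld1,B1 rp1 wp1
slot 5 (MUL): stall RD_PORT — free A0,Mu1,Ld1,B1 rp1 wp1
slot 6 (MEM): ISSUE — free A0,Mu1,Ld0,B1 rp0 wp0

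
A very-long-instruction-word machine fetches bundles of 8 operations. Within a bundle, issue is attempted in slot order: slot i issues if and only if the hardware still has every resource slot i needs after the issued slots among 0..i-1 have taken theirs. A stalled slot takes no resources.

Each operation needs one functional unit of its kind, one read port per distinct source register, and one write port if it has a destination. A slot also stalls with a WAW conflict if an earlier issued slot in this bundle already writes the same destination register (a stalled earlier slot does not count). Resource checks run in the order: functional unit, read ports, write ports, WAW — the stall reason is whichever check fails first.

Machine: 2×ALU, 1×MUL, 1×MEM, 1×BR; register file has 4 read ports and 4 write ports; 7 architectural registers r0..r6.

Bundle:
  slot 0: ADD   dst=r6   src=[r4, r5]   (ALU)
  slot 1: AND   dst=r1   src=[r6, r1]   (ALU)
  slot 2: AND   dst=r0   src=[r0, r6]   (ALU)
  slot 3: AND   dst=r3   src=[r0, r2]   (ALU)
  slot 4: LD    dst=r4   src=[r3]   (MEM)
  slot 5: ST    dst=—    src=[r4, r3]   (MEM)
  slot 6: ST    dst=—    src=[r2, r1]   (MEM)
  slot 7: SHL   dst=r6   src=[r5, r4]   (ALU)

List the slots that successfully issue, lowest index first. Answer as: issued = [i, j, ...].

#0 ALU src=r4,r5 dispatched  <A:1 Mu:1 Ld:1 B:1 rd:2 wr:3>
#1 ALU src=r6,r1 dispatched  <A:0 Mu:1 Ld:1 B:1 rd:0 wr:2>
#2 ALU src=r0,r6 held:FU  <A:0 Mu:1 Ld:1 B:1 rd:0 wr:2>
#3 ALU src=r0,r2 held:FU  <A:0 Mu:1 Ld:1 B:1 rd:0 wr:2>
#4 MEM src=r3 held:RD_PORT  <A:0 Mu:1 Ld:1 B:1 rd:0 wr:2>
#5 MEM src=r4,r3 held:RD_PORT  <A:0 Mu:1 Ld:1 B:1 rd:0 wr:2>
#6 MEM src=r2,r1 held:RD_PORT  <A:0 Mu:1 Ld:1 B:1 rd:0 wr:2>
#7 ALU src=r5,r4 held:FU  <A:0 Mu:1 Ld:1 B:1 rd:0 wr:2>

issued = [0, 1]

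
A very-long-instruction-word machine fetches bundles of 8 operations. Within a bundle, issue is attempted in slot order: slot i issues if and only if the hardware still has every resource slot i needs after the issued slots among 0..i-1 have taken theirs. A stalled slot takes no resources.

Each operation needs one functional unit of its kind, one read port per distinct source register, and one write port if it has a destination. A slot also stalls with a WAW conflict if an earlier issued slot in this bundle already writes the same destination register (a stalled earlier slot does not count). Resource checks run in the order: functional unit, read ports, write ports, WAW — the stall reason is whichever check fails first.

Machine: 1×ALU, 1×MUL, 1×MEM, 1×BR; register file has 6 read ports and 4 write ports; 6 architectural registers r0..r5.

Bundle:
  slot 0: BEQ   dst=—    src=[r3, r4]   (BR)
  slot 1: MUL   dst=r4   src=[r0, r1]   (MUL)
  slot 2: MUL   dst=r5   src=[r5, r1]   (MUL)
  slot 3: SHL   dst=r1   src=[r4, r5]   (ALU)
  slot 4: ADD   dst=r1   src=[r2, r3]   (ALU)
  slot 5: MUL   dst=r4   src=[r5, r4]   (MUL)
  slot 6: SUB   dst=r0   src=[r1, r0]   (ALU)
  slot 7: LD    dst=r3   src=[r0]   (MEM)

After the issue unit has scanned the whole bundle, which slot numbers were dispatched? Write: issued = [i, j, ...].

slot 0 (BR): ISSUE — free A1,Mu1,Ld1,B0 rp4 wp4
slot 1 (MUL): ISSUE — free A1,Mu0,Ld1,B0 rp2 wp3
slot 2 (MUL): stall FU — free A1,Mu0,Ld1,B0 rp2 wp3
slot 3 (ALU): ISSUE — free A0,Mu0,Ld1,B0 rp0 wp2
slot 4 (ALU): stall FU — free A0,Mu0,Ld1,B0 rp0 wp2
slot 5 (MUL): stall FU — free A0,Mu0,Ld1,B0 rp0 wp2
slot 6 (ALU): stall FU — free A0,Mu0,Ld1,B0 rp0 wp2
slot 7 (MEM): stall RD_PORT — free A0,Mu0,Ld1,B0 rp0 wp2

issued = [0, 1, 3]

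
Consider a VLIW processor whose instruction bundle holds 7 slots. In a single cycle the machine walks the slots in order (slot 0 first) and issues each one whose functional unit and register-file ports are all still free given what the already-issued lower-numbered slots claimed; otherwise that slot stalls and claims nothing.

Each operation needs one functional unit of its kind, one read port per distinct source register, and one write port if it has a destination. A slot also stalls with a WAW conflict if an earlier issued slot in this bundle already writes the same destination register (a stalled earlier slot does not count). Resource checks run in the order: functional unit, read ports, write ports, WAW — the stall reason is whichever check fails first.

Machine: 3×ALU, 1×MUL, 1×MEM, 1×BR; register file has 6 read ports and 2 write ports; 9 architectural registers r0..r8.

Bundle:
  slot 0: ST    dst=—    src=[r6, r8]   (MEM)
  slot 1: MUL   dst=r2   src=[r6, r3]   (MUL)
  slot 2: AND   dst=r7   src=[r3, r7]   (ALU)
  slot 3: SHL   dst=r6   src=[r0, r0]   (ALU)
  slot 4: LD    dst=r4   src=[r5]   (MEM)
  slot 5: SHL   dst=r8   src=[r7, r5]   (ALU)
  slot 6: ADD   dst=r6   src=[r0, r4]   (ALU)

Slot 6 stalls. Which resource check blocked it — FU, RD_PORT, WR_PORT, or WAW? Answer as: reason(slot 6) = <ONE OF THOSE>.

reason(slot 6) = RD_PORT

(0) want 1×MEM +2rd +0wr — yes → AL3|MU1|ME0|BR1|rd4|wr2
(1) want 1×MUL +2rd +1wr — yes → AL3|MU0|ME0|BR1|rd2|wr1
(2) want 1×ALU +2rd +1wr — yes → AL2|MU0|ME0|BR1|rd0|wr0
(3) want 1×ALU +1rd +1wr — RD_PORT → AL2|MU0|ME0|BR1|rd0|wr0
(4) want 1×MEM +1rd +1wr — FU → AL2|MU0|ME0|BR1|rd0|wr0
(5) want 1×ALU +2rd +1wr — RD_PORT → AL2|MU0|ME0|BR1|rd0|wr0
(6) want 1×ALU +2rd +1wr — RD_PORT → AL2|MU0|ME0|BR1|rd0|wr0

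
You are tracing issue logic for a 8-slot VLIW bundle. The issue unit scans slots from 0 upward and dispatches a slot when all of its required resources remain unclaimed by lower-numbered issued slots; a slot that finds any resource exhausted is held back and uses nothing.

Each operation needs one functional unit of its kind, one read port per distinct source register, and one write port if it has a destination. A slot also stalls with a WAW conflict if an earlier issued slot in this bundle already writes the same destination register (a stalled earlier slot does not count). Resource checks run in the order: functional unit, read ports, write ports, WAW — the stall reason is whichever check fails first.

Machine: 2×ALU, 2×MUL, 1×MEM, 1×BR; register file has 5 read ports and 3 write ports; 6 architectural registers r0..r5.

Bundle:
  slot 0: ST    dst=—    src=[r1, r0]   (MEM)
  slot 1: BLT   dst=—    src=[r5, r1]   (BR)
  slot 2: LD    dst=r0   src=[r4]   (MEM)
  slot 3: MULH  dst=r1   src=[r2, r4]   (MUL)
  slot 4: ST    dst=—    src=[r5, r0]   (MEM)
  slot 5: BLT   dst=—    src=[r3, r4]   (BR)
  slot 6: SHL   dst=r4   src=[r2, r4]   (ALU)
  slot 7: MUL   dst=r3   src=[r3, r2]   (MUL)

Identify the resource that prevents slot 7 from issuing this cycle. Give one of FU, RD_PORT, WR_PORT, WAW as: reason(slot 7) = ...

reason(slot 7) = RD_PORT

  0. MEM ⇒ go  {2A/2Mu/0Ld/1B | 3r 3w}
  1. BR ⇒ go  {2A/2Mu/0Ld/0B | 1r 3w}
  2. MEM→r0 ⇒ no(FU)  {2A/2Mu/0Ld/0B | 1r 3w}
  3. MUL→r1 ⇒ no(RD_PORT)  {2A/2Mu/0Ld/0B | 1r 3w}
  4. MEM ⇒ no(FU)  {2A/2Mu/0Ld/0B | 1r 3w}
  5. BR ⇒ no(FU)  {2A/2Mu/0Ld/0B | 1r 3w}
  6. ALU→r4 ⇒ no(RD_PORT)  {2A/2Mu/0Ld/0B | 1r 3w}
  7. MUL→r3 ⇒ no(RD_PORT)  {2A/2Mu/0Ld/0B | 1r 3w}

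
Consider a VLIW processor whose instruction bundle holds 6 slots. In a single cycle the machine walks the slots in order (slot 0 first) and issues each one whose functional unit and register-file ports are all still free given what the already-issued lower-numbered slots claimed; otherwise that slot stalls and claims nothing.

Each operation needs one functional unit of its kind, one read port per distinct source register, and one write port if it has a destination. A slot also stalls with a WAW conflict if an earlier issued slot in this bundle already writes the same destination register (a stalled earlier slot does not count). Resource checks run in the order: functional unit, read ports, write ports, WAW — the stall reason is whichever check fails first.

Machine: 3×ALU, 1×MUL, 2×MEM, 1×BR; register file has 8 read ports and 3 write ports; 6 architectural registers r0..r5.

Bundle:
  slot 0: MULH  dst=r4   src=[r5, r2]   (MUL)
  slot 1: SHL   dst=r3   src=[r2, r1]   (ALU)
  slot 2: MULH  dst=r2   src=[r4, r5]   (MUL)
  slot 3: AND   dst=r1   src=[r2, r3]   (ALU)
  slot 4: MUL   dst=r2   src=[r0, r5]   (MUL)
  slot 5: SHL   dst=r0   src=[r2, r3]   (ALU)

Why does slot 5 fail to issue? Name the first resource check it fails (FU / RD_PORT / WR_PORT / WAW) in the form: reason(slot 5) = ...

slot 0 (MUL): ISSUE — free A3,Mu0,Ld2,B1 rp6 wp2
slot 1 (ALU): ISSUE — free A2,Mu0,Ld2,B1 rp4 wp1
slot 2 (MUL): stall FU — free A2,Mu0,Ld2,B1 rp4 wp1
slot 3 (ALU): ISSUE — free A1,Mu0,Ld2,B1 rp2 wp0
slot 4 (MUL): stall FU — free A1,Mu0,Ld2,B1 rp2 wp0
slot 5 (ALU): stall WR_PORT — free A1,Mu0,Ld2,B1 rp2 wp0

reason(slot 5) = WR_PORT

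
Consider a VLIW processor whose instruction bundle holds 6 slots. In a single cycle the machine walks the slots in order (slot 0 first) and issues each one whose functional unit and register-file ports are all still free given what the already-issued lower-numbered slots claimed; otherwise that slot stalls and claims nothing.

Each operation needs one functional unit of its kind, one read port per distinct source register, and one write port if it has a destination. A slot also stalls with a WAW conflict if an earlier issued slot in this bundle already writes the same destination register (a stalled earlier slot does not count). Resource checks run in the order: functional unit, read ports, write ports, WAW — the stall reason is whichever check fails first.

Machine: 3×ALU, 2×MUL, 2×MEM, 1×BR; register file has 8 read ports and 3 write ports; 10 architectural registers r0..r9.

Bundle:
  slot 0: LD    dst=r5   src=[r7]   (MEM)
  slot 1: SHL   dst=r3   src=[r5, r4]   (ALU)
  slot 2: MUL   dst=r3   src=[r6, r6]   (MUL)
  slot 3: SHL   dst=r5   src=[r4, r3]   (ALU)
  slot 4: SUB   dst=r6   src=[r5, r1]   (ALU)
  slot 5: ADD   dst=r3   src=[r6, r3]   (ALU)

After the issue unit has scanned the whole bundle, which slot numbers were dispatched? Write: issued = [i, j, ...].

#0 MEM src=r7 dispatched  <A:3 Mu:2 Ld:1 B:1 rd:7 wr:2>
#1 ALU src=r5,r4 dispatched  <A:2 Mu:2 Ld:1 B:1 rd:5 wr:1>
#2 MUL src=r6,r6 held:WAW  <A:2 Mu:2 Ld:1 B:1 rd:5 wr:1>
#3 ALU src=r4,r3 held:WAW  <A:2 Mu:2 Ld:1 B:1 rd:5 wr:1>
#4 ALU src=r5,r1 dispatched  <A:1 Mu:2 Ld:1 B:1 rd:3 wr:0>
#5 ALU src=r6,r3 held:WR_PORT  <A:1 Mu:2 Ld:1 B:1 rd:3 wr:0>

issued = [0, 1, 4]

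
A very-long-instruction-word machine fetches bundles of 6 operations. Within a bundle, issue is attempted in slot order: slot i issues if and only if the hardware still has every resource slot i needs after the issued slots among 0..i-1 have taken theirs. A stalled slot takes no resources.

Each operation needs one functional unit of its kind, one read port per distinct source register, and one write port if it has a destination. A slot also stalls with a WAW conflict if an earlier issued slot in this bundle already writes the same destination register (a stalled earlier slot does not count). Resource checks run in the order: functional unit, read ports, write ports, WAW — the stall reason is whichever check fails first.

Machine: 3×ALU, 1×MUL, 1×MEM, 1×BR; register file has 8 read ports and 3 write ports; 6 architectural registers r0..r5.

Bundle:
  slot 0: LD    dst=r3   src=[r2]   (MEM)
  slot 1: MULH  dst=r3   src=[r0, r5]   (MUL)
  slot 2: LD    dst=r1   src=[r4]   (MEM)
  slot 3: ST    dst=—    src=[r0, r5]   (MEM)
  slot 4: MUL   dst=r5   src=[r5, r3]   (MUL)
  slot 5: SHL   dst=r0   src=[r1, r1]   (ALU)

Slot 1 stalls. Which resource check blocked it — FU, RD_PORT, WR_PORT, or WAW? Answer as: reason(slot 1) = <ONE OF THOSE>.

(0) want 1×MEM +1rd +1wr — yes → AL3|MU1|ME0|BR1|rd7|wr2
(1) want 1×MUL +2rd +1wr — WAW → AL3|MU1|ME0|BR1|rd7|wr2
(2) want 1×MEM +1rd +1wr — FU → AL3|MU1|ME0|BR1|rd7|wr2
(3) want 1×MEM +2rd +0wr — FU → AL3|MU1|ME0|BR1|rd7|wr2
(4) want 1×MUL +2rd +1wr — yes → AL3|MU0|ME0|BR1|rd5|wr1
(5) want 1×ALU +1rd +1wr — yes → AL2|MU0|ME0|BR1|rd4|wr0

reason(slot 1) = WAW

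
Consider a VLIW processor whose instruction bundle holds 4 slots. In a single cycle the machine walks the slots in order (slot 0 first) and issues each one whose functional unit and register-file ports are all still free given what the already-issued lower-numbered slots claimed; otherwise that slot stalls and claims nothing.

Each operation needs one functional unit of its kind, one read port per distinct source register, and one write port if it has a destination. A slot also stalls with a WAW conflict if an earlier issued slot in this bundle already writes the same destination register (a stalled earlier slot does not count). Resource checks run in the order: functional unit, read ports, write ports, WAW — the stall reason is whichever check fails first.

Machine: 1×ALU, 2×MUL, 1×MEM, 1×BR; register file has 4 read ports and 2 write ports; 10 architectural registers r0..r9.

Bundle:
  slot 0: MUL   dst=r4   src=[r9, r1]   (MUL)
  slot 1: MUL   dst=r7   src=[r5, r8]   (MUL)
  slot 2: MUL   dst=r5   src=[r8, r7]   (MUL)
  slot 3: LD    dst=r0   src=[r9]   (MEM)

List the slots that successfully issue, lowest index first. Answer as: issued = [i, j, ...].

  0. MUL→r4 ⇒ go  {1A/1Mu/1Ld/1B | 2r 1w}
  1. MUL→r7 ⇒ go  {1A/0Mu/1Ld/1B | 0r 0w}
  2. MUL→r5 ⇒ no(FU)  {1A/0Mu/1Ld/1B | 0r 0w}
  3. MEM→r0 ⇒ no(RD_PORT)  {1A/0Mu/1Ld/1B | 0r 0w}

issued = [0, 1]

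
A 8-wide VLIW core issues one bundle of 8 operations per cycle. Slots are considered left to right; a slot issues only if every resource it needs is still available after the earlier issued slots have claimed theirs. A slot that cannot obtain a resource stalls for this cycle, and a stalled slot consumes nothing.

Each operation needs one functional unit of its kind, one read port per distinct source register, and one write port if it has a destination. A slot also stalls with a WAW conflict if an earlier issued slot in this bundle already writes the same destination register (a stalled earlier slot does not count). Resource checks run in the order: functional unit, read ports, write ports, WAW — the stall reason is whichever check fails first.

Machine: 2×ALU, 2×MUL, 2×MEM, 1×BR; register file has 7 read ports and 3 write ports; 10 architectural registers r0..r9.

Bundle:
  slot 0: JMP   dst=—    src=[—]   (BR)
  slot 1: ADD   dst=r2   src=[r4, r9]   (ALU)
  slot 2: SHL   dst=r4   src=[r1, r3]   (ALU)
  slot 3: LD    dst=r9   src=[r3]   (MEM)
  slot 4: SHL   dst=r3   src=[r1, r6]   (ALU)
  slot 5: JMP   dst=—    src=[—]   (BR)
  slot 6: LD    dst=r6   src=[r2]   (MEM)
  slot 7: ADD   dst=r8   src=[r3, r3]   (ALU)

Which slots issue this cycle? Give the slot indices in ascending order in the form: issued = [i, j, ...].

issued = [0, 1, 2, 3]

[0] BR needs rd=0 wr=0: ok; after: ALU=2 MUL=2 MEM=2 BR=0, R=7, W=3
[1] ALU needs rd=2 wr=1: ok; after: ALU=1 MUL=2 MEM=2 BR=0, R=5, W=2
[2] ALU needs rd=2 wr=1: ok; after: ALU=0 MUL=2 MEM=2 BR=0, R=3, W=1
[3] MEM needs rd=1 wr=1: ok; after: ALU=0 MUL=2 MEM=1 BR=0, R=2, W=0
[4] ALU needs rd=2 wr=1: FU; after: ALU=0 MUL=2 MEM=1 BR=0, R=2, W=0
[5] BR needs rd=0 wr=0: FU; after: ALU=0 MUL=2 MEM=1 BR=0, R=2, W=0
[6] MEM needs rd=1 wr=1: WR_PORT; after: ALU=0 MUL=2 MEM=1 BR=0, R=2, W=0
[7] ALU needs rd=1 wr=1: FU; after: ALU=0 MUL=2 MEM=1 BR=0, R=2, W=0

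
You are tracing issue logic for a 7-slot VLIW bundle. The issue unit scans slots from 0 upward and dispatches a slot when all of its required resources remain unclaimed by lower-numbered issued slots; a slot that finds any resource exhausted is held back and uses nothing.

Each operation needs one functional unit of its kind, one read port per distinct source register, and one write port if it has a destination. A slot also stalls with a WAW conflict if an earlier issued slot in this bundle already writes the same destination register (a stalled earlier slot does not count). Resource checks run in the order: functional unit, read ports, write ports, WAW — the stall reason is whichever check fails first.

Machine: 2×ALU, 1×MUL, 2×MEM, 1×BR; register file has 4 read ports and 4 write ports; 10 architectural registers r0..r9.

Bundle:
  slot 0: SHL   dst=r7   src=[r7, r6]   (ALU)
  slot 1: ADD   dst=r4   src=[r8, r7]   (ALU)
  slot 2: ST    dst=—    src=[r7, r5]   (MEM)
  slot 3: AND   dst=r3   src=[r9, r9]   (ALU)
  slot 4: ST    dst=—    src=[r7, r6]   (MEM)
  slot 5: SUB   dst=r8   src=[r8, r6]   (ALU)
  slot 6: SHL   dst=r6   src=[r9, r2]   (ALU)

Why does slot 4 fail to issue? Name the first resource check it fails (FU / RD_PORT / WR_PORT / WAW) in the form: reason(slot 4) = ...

slot 0 (ALU): ISSUE — free A1,Mu1,Ld2,B1 rp2 wp3
slot 1 (ALU): ISSUE — free A0,Mu1,Ld2,B1 rp0 wp2
slot 2 (MEM): stall RD_PORT — free A0,Mu1,Ld2,B1 rp0 wp2
slot 3 (ALU): stall FU — free A0,Mu1,Ld2,B1 rp0 wp2
slot 4 (MEM): stall RD_PORT — free A0,Mu1,Ld2,B1 rp0 wp2
slot 5 (ALU): stall FU — free A0,Mu1,Ld2,B1 rp0 wp2
slot 6 (ALU): stall FU — free A0,Mu1,Ld2,B1 rp0 wp2

reason(slot 4) = RD_PORT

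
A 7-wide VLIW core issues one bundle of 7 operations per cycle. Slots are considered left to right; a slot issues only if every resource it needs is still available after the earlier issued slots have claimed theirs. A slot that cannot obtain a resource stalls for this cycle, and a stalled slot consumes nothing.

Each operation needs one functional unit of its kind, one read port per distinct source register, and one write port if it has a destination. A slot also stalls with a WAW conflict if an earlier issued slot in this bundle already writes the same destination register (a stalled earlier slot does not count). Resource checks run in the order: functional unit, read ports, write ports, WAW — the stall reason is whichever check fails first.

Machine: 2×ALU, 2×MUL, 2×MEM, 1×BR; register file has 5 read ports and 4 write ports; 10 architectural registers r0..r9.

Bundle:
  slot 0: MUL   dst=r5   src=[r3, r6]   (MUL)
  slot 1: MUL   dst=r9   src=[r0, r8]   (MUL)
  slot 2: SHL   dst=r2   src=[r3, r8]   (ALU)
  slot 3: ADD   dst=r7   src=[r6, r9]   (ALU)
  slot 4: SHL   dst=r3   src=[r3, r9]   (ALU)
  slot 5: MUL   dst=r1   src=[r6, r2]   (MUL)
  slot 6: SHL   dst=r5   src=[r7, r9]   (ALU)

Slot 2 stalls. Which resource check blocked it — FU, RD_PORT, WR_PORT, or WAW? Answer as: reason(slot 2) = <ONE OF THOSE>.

[0] MUL needs rd=2 wr=1: ok; after: ALU=2 MUL=1 MEM=2 BR=1, R=3, W=3
[1] MUL needs rd=2 wr=1: ok; after: ALU=2 MUL=0 MEM=2 BR=1, R=1, W=2
[2] ALU needs rd=2 wr=1: RD_PORT; after: ALU=2 MUL=0 MEM=2 BR=1, R=1, W=2
[3] ALU needs rd=2 wr=1: RD_PORT; after: ALU=2 MUL=0 MEM=2 BR=1, R=1, W=2
[4] ALU needs rd=2 wr=1: RD_PORT; after: ALU=2 MUL=0 MEM=2 BR=1, R=1, W=2
[5] MUL needs rd=2 wr=1: FU; after: ALU=2 MUL=0 MEM=2 BR=1, R=1, W=2
[6] ALU needs rd=2 wr=1: RD_PORT; after: ALU=2 MUL=0 MEM=2 BR=1, R=1, W=2

reason(slot 2) = RD_PORT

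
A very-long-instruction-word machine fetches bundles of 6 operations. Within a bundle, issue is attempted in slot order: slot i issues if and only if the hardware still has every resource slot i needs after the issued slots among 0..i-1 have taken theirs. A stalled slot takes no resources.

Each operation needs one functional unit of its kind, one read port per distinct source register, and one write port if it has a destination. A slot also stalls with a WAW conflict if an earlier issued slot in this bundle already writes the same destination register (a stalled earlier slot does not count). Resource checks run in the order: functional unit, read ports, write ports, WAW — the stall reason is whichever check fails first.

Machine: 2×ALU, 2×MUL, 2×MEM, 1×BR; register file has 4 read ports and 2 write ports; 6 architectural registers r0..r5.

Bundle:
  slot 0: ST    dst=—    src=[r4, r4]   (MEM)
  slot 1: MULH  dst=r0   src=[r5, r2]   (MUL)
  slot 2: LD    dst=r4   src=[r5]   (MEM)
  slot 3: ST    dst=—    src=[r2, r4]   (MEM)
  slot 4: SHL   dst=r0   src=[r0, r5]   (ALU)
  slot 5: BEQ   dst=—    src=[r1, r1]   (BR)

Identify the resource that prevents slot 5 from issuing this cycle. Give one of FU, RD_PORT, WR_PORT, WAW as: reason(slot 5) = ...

reason(slot 5) = RD_PORT

#0 MEM src=r4,r4 dispatched  <A:2 Mu:2 Ld:1 B:1 rd:3 wr:2>
#1 MUL src=r5,r2 dispatched  <A:2 Mu:1 Ld:1 B:1 rd:1 wr:1>
#2 MEM src=r5 dispatched  <A:2 Mu:1 Ld:0 B:1 rd:0 wr:0>
#3 MEM src=r2,r4 held:FU  <A:2 Mu:1 Ld:0 B:1 rd:0 wr:0>
#4 ALU src=r0,r5 held:RD_PORT  <A:2 Mu:1 Ld:0 B:1 rd:0 wr:0>
#5 BR src=r1,r1 held:RD_PORT  <A:2 Mu:1 Ld:0 B:1 rd:0 wr:0>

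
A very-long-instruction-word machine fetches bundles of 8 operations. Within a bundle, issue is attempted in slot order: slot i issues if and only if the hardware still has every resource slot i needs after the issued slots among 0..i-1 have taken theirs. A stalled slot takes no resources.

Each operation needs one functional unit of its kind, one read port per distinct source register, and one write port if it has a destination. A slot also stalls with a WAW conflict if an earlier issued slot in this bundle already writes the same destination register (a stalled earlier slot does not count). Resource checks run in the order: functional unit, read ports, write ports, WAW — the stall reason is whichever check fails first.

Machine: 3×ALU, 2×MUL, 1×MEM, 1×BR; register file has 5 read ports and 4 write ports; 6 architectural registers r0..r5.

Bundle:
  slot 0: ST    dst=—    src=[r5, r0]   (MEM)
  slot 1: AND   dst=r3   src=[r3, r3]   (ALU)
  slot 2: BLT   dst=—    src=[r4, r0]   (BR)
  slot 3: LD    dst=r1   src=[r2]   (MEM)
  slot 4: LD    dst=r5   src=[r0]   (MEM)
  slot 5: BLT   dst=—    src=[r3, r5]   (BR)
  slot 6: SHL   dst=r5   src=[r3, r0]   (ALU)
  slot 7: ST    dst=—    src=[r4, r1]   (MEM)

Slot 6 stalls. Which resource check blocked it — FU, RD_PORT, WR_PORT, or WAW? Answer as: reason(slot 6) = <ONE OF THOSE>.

reason(slot 6) = RD_PORT

  0. MEM ⇒ go  {3A/2Mu/0Ld/1B | 3r 4w}
  1. ALU→r3 ⇒ go  {2A/2Mu/0Ld/1B | 2r 3w}
  2. BR ⇒ go  {2A/2Mu/0Ld/0B | 0r 3w}
  3. MEM→r1 ⇒ no(FU)  {2A/2Mu/0Ld/0B | 0r 3w}
  4. MEM→r5 ⇒ no(FU)  {2A/2Mu/0Ld/0B | 0r 3w}
  5. BR ⇒ no(FU)  {2A/2Mu/0Ld/0B | 0r 3w}
  6. ALU→r5 ⇒ no(RD_PORT)  {2A/2Mu/0Ld/0B | 0r 3w}
  7. MEM ⇒ no(FU)  {2A/2Mu/0Ld/0B | 0r 3w}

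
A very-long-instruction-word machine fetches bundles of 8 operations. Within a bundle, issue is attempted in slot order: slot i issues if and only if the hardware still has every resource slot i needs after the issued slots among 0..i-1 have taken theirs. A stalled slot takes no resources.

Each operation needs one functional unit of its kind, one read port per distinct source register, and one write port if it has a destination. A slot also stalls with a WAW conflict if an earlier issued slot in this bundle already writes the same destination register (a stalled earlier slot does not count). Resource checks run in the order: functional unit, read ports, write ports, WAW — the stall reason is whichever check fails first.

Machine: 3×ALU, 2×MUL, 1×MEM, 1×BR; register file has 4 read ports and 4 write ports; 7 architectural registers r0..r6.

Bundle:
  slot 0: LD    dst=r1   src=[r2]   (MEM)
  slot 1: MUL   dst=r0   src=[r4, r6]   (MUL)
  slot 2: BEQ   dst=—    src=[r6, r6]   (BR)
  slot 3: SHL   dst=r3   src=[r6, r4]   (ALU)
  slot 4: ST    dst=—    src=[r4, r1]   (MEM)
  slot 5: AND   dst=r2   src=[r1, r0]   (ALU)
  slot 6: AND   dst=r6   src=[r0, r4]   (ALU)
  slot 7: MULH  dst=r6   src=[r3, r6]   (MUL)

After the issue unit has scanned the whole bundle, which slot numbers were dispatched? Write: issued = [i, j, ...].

  0. MEM→r1 ⇒ go  {3A/2Mu/0Ld/1B | 3r 3w}
  1. MUL→r0 ⇒ go  {3A/1Mu/0Ld/1B | 1r 2w}
  2. BR ⇒ go  {3A/1Mu/0Ld/0B | 0r 2w}
  3. ALU→r3 ⇒ no(RD_PORT)  {3A/1Mu/0Ld/0B | 0r 2w}
  4. MEM ⇒ no(FU)  {3A/1Mu/0Ld/0B | 0r 2w}
  5. ALU→r2 ⇒ no(RD_PORT)  {3A/1Mu/0Ld/0B | 0r 2w}
  6. ALU→r6 ⇒ no(RD_PORT)  {3A/1Mu/0Ld/0B | 0r 2w}
  7. MUL→r6 ⇒ no(RD_PORT)  {3A/1Mu/0Ld/0B | 0r 2w}

issued = [0, 1, 2]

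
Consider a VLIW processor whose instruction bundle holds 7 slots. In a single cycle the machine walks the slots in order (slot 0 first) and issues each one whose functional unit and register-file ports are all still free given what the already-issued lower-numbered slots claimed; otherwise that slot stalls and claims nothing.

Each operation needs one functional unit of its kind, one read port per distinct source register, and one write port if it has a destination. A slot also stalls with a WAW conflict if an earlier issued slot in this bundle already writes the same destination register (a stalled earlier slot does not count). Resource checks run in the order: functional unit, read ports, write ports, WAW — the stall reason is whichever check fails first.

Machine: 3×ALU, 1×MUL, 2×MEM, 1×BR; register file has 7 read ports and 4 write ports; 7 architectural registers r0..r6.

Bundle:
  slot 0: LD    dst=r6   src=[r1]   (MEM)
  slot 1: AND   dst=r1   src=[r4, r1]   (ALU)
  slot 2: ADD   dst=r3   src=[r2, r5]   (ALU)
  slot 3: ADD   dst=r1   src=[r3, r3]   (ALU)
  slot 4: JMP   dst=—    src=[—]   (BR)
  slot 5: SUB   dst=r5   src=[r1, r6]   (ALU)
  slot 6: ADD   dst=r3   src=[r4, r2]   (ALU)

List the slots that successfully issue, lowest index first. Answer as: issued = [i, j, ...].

#0 MEM src=r1 dispatched  <A:3 Mu:1 Ld:1 B:1 rd:6 wr:3>
#1 ALU src=r4,r1 dispatched  <A:2 Mu:1 Ld:1 B:1 rd:4 wr:2>
#2 ALU src=r2,r5 dispatched  <A:1 Mu:1 Ld:1 B:1 rd:2 wr:1>
#3 ALU src=r3,r3 held:WAW  <A:1 Mu:1 Ld:1 B:1 rd:2 wr:1>
#4 BR src=- dispatched  <A:1 Mu:1 Ld:1 B:0 rd:2 wr:1>
#5 ALU src=r1,r6 dispatched  <A:0 Mu:1 Ld:1 B:0 rd:0 wr:0>
#6 ALU src=r4,r2 held:FU  <A:0 Mu:1 Ld:1 B:0 rd:0 wr:0>

issued = [0, 1, 2, 4, 5]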